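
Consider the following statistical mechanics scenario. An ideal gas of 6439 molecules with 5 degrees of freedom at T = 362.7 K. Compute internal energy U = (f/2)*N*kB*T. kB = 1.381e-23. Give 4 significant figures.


Step 1: f/2 = 5/2 = 2.5
Step 2: N*kB*T = 6439*1.381e-23*362.7 = 3.225e-17
Step 3: U = 2.5 * 3.225e-17 = 8.063e-17 J

8.063e-17


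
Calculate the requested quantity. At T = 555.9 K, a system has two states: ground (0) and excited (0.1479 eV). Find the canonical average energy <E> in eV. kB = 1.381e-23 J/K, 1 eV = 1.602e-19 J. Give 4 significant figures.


Step 1: beta*E = 0.1479*1.602e-19/(1.381e-23*555.9) = 3.086
Step 2: exp(-beta*E) = 0.04567
Step 3: <E> = 0.1479*0.04567/(1+0.04567) = 0.00646 eV

0.00646


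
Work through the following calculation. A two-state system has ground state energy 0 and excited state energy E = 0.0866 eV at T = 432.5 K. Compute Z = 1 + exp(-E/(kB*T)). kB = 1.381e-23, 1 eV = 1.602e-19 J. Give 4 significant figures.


Step 1: Compute beta*E = E*eV/(kB*T) = 0.0866*1.602e-19/(1.381e-23*432.5) = 2.323
Step 2: exp(-beta*E) = exp(-2.323) = 0.098
Step 3: Z = 1 + 0.098 = 1.098

1.098


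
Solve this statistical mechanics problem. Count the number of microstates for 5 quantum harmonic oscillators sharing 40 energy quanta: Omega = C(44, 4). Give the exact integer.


Step 1: Use binomial coefficient C(44, 4)
Step 2: Numerator = 44! / 40!
Step 3: Denominator = 4!
Step 4: Omega = 135751

135751


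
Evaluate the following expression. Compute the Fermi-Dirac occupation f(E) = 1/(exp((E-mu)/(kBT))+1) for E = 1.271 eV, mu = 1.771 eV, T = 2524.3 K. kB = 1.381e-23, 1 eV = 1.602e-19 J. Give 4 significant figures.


Step 1: (E - mu) = 1.271 - 1.771 = -0.5 eV
Step 2: Convert: (E-mu)*eV = -8.01e-20 J
Step 3: x = (E-mu)*eV/(kB*T) = -2.298
Step 4: f = 1/(exp(-2.298)+1) = 0.9087

0.9087


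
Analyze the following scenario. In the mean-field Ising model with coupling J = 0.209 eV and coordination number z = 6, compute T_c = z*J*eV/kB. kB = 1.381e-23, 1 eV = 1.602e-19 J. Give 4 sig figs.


Step 1: z*J = 6*0.209 = 1.254 eV
Step 2: Convert to Joules: 1.254*1.602e-19 = 2.009e-19 J
Step 3: T_c = 2.009e-19 / 1.381e-23 = 1.455e+04 K

1.455e+04


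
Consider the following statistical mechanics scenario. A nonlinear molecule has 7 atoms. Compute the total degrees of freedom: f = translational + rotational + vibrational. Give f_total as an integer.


Step 1: Translational DOF = 3
Step 2: Rotational DOF (nonlinear) = 3
Step 3: Vibrational DOF = 3*7 - 6 = 15
Step 4: Total = 3 + 3 + 15 = 21

21


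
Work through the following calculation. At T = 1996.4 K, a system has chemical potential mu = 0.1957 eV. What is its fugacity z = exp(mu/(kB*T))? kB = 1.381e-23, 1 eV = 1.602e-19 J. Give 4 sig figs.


Step 1: Convert mu to Joules: 0.1957*1.602e-19 = 3.135e-20 J
Step 2: kB*T = 1.381e-23*1996.4 = 2.757e-20 J
Step 3: mu/(kB*T) = 1.137
Step 4: z = exp(1.137) = 3.118

3.118


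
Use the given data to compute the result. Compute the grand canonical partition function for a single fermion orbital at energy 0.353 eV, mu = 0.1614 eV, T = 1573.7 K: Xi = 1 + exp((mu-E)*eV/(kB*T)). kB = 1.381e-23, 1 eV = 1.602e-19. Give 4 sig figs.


Step 1: (mu - E) = 0.1614 - 0.353 = -0.1916 eV
Step 2: x = (mu-E)*eV/(kB*T) = -0.1916*1.602e-19/(1.381e-23*1573.7) = -1.412
Step 3: exp(x) = 0.2436
Step 4: Xi = 1 + 0.2436 = 1.244

1.244


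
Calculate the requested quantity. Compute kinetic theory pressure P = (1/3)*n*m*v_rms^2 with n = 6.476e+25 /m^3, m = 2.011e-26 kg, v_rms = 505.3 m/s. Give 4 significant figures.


Step 1: v_rms^2 = 505.3^2 = 2.553e+05
Step 2: n*m = 6.476e+25*2.011e-26 = 1.302
Step 3: P = (1/3)*1.302*2.553e+05 = 1.108e+05 Pa

1.108e+05


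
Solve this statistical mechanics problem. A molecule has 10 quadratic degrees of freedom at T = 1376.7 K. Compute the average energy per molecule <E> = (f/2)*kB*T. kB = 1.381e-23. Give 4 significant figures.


Step 1: f/2 = 10/2 = 5
Step 2: kB*T = 1.381e-23 * 1376.7 = 1.901e-20
Step 3: <E> = 5 * 1.901e-20 = 9.506e-20 J

9.506e-20


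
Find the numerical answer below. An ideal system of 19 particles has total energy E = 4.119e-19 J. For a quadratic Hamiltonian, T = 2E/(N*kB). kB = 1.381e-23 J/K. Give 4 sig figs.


Step 1: Numerator = 2*E = 2*4.119e-19 = 8.238e-19 J
Step 2: Denominator = N*kB = 19*1.381e-23 = 2.624e-22
Step 3: T = 8.238e-19 / 2.624e-22 = 3140 K

3140


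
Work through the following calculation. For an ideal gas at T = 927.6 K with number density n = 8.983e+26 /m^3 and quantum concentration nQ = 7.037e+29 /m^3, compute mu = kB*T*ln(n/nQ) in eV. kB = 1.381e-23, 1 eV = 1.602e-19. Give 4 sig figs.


Step 1: n/nQ = 8.983e+26/7.037e+29 = 0.001277
Step 2: ln(n/nQ) = -6.664
Step 3: mu = kB*T*ln(n/nQ) = 1.281e-20*-6.664 = -8.536e-20 J
Step 4: Convert to eV: -8.536e-20/1.602e-19 = -0.5328 eV

-0.5328


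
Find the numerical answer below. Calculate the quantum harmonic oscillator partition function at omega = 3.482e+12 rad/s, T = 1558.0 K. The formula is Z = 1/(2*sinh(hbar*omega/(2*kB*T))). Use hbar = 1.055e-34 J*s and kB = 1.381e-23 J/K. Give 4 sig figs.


Step 1: Compute x = hbar*omega/(kB*T) = 1.055e-34*3.482e+12/(1.381e-23*1558.0) = 0.01707
Step 2: x/2 = 0.008537
Step 3: sinh(x/2) = 0.008537
Step 4: Z = 1/(2*0.008537) = 58.57

58.57


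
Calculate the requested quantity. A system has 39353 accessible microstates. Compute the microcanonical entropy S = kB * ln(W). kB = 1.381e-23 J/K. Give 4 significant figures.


Step 1: ln(W) = ln(39353) = 10.58
Step 2: S = kB * ln(W) = 1.381e-23 * 10.58
Step 3: S = 1.461e-22 J/K

1.461e-22


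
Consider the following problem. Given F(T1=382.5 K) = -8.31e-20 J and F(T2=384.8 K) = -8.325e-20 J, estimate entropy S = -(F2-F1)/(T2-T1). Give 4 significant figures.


Step 1: dF = F2 - F1 = -8.325e-20 - (-8.31e-20) = -1.5e-22 J
Step 2: dT = T2 - T1 = 384.8 - 382.5 = 2.3 K
Step 3: S = -dF/dT = -(-1.5e-22)/2.3 = 6.522e-23 J/K

6.522e-23


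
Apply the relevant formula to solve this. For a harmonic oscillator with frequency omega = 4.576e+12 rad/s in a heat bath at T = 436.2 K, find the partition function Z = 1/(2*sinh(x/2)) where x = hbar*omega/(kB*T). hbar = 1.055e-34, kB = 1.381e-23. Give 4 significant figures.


Step 1: Compute x = hbar*omega/(kB*T) = 1.055e-34*4.576e+12/(1.381e-23*436.2) = 0.08014
Step 2: x/2 = 0.04007
Step 3: sinh(x/2) = 0.04008
Step 4: Z = 1/(2*0.04008) = 12.47

12.47


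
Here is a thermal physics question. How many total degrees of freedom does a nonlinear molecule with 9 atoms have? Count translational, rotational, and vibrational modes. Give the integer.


Step 1: Translational DOF = 3
Step 2: Rotational DOF (nonlinear) = 3
Step 3: Vibrational DOF = 3*9 - 6 = 21
Step 4: Total = 3 + 3 + 21 = 27

27


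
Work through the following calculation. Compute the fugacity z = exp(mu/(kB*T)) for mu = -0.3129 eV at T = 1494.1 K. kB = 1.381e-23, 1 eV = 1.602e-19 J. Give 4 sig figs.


Step 1: Convert mu to Joules: -0.3129*1.602e-19 = -5.013e-20 J
Step 2: kB*T = 1.381e-23*1494.1 = 2.063e-20 J
Step 3: mu/(kB*T) = -2.429
Step 4: z = exp(-2.429) = 0.08809

0.08809


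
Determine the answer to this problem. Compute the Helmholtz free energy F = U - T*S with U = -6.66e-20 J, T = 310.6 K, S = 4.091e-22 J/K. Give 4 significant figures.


Step 1: T*S = 310.6 * 4.091e-22 = 1.271e-19 J
Step 2: F = U - T*S = -6.66e-20 - 1.271e-19
Step 3: F = -1.937e-19 J

-1.937e-19


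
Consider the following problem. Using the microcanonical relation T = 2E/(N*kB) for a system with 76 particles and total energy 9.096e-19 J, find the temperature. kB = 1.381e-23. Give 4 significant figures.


Step 1: Numerator = 2*E = 2*9.096e-19 = 1.819e-18 J
Step 2: Denominator = N*kB = 76*1.381e-23 = 1.05e-21
Step 3: T = 1.819e-18 / 1.05e-21 = 1733 K

1733


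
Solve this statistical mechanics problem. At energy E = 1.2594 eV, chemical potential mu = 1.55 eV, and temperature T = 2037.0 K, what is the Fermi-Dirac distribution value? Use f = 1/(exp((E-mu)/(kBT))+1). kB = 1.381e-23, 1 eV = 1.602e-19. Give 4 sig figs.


Step 1: (E - mu) = 1.2594 - 1.55 = -0.2906 eV
Step 2: Convert: (E-mu)*eV = -4.655e-20 J
Step 3: x = (E-mu)*eV/(kB*T) = -1.655
Step 4: f = 1/(exp(-1.655)+1) = 0.8396

0.8396


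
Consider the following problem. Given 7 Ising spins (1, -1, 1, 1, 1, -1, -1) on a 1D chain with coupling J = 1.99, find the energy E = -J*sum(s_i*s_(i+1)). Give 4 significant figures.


Step 1: Nearest-neighbor products: -1, -1, 1, 1, -1, 1
Step 2: Sum of products = 0
Step 3: E = -1.99 * 0 = 0

0


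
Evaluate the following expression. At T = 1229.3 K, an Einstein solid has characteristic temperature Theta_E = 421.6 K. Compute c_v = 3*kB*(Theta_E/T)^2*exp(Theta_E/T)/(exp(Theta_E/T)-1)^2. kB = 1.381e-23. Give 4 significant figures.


Step 1: x = Theta_E/T = 421.6/1229.3 = 0.343
Step 2: x^2 = 0.1176
Step 3: exp(x) = 1.409
Step 4: c_v = 3*1.381e-23*0.1176*1.409/(1.409-1)^2 = 4.103e-23

4.103e-23


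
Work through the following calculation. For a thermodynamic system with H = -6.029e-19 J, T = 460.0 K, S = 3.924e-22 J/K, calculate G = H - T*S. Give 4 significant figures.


Step 1: T*S = 460.0 * 3.924e-22 = 1.805e-19 J
Step 2: G = H - T*S = -6.029e-19 - 1.805e-19
Step 3: G = -7.834e-19 J

-7.834e-19


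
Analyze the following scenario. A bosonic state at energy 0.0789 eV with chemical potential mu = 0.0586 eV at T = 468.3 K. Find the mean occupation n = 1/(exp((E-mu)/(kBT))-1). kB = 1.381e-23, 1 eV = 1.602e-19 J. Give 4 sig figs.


Step 1: (E - mu) = 0.0203 eV
Step 2: x = (E-mu)*eV/(kB*T) = 0.0203*1.602e-19/(1.381e-23*468.3) = 0.5029
Step 3: exp(x) = 1.653
Step 4: n = 1/(exp(x)-1) = 1.53

1.53


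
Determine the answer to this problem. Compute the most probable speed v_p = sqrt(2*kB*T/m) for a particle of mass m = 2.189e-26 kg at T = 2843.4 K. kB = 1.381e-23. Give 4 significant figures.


Step 1: Numerator = 2*kB*T = 2*1.381e-23*2843.4 = 7.853e-20
Step 2: Ratio = 7.853e-20 / 2.189e-26 = 3.588e+06
Step 3: v_p = sqrt(3.588e+06) = 1894 m/s

1894


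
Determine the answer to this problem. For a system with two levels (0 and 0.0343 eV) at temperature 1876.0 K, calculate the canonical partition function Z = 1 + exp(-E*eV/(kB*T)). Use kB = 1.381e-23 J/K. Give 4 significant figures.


Step 1: Compute beta*E = E*eV/(kB*T) = 0.0343*1.602e-19/(1.381e-23*1876.0) = 0.2121
Step 2: exp(-beta*E) = exp(-0.2121) = 0.8089
Step 3: Z = 1 + 0.8089 = 1.809

1.809


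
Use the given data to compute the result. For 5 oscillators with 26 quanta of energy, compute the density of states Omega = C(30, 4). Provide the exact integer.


Step 1: Use binomial coefficient C(30, 4)
Step 2: Numerator = 30! / 26!
Step 3: Denominator = 4!
Step 4: Omega = 27405

27405


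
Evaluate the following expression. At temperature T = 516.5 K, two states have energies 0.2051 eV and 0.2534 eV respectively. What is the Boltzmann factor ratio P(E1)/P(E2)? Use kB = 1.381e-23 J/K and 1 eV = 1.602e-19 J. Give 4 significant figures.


Step 1: Compute energy difference dE = E1 - E2 = 0.2051 - 0.2534 = -0.0483 eV
Step 2: Convert to Joules: dE_J = -0.0483 * 1.602e-19 = -7.738e-21 J
Step 3: Compute exponent = -dE_J / (kB * T) = -(-7.738e-21) / (1.381e-23 * 516.5) = 1.085
Step 4: P(E1)/P(E2) = exp(1.085) = 2.959

2.959


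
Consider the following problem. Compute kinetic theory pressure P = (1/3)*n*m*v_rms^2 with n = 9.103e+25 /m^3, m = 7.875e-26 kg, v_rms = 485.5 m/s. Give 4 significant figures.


Step 1: v_rms^2 = 485.5^2 = 2.357e+05
Step 2: n*m = 9.103e+25*7.875e-26 = 7.169
Step 3: P = (1/3)*7.169*2.357e+05 = 5.632e+05 Pa

5.632e+05


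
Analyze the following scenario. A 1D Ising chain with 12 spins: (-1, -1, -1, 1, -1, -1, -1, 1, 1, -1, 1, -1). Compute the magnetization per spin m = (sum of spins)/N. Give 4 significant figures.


Step 1: Count up spins (+1): 4, down spins (-1): 8
Step 2: Total magnetization M = 4 - 8 = -4
Step 3: m = M/N = -4/12 = -0.3333

-0.3333


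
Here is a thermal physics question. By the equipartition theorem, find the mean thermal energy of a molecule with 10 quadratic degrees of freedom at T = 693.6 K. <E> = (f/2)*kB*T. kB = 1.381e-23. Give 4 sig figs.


Step 1: f/2 = 10/2 = 5
Step 2: kB*T = 1.381e-23 * 693.6 = 9.579e-21
Step 3: <E> = 5 * 9.579e-21 = 4.789e-20 J

4.789e-20


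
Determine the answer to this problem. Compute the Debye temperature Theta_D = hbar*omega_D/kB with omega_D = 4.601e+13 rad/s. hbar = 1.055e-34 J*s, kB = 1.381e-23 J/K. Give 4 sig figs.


Step 1: hbar*omega_D = 1.055e-34 * 4.601e+13 = 4.854e-21 J
Step 2: Theta_D = 4.854e-21 / 1.381e-23
Step 3: Theta_D = 351.5 K

351.5


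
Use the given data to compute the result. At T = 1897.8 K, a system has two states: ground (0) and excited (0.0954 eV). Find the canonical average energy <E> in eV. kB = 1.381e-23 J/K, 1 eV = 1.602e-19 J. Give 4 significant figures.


Step 1: beta*E = 0.0954*1.602e-19/(1.381e-23*1897.8) = 0.5831
Step 2: exp(-beta*E) = 0.5581
Step 3: <E> = 0.0954*0.5581/(1+0.5581) = 0.03417 eV

0.03417


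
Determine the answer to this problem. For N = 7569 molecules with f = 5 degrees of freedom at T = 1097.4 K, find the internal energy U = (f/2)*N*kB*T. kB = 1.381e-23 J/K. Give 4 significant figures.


Step 1: f/2 = 5/2 = 2.5
Step 2: N*kB*T = 7569*1.381e-23*1097.4 = 1.147e-16
Step 3: U = 2.5 * 1.147e-16 = 2.868e-16 J

2.868e-16


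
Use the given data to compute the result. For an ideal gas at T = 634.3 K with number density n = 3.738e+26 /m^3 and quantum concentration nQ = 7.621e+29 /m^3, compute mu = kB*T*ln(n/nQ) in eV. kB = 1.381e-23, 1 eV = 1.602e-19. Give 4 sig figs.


Step 1: n/nQ = 3.738e+26/7.621e+29 = 0.0004905
Step 2: ln(n/nQ) = -7.62
Step 3: mu = kB*T*ln(n/nQ) = 8.76e-21*-7.62 = -6.675e-20 J
Step 4: Convert to eV: -6.675e-20/1.602e-19 = -0.4167 eV

-0.4167


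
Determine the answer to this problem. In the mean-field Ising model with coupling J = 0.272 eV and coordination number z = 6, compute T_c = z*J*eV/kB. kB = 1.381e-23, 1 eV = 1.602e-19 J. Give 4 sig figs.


Step 1: z*J = 6*0.272 = 1.632 eV
Step 2: Convert to Joules: 1.632*1.602e-19 = 2.614e-19 J
Step 3: T_c = 2.614e-19 / 1.381e-23 = 1.893e+04 K

1.893e+04


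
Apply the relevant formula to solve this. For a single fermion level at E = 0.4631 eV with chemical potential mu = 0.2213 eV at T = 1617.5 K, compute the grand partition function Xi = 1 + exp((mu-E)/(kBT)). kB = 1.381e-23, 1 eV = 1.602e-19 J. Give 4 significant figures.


Step 1: (mu - E) = 0.2213 - 0.4631 = -0.2418 eV
Step 2: x = (mu-E)*eV/(kB*T) = -0.2418*1.602e-19/(1.381e-23*1617.5) = -1.734
Step 3: exp(x) = 0.1766
Step 4: Xi = 1 + 0.1766 = 1.177

1.177


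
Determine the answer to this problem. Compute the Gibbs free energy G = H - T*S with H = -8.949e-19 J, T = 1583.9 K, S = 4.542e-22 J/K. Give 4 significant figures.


Step 1: T*S = 1583.9 * 4.542e-22 = 7.194e-19 J
Step 2: G = H - T*S = -8.949e-19 - 7.194e-19
Step 3: G = -1.614e-18 J

-1.614e-18


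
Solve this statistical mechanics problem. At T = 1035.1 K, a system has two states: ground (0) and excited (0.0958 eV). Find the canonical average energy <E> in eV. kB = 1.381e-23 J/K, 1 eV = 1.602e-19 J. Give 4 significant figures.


Step 1: beta*E = 0.0958*1.602e-19/(1.381e-23*1035.1) = 1.074
Step 2: exp(-beta*E) = 0.3418
Step 3: <E> = 0.0958*0.3418/(1+0.3418) = 0.0244 eV

0.0244


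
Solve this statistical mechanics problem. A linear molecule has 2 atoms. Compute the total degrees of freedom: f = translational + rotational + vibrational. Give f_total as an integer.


Step 1: Translational DOF = 3
Step 2: Rotational DOF (linear) = 2
Step 3: Vibrational DOF = 3*2 - 5 = 1
Step 4: Total = 3 + 2 + 1 = 6

6


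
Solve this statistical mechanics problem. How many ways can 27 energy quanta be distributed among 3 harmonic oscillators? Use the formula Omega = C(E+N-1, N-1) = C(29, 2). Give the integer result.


Step 1: Use binomial coefficient C(29, 2)
Step 2: Numerator = 29! / 27!
Step 3: Denominator = 2!
Step 4: Omega = 406

406


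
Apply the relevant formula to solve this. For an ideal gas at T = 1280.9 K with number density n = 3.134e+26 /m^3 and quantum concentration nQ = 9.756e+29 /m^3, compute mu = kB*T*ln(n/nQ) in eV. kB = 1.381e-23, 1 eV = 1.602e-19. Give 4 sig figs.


Step 1: n/nQ = 3.134e+26/9.756e+29 = 0.0003212
Step 2: ln(n/nQ) = -8.043
Step 3: mu = kB*T*ln(n/nQ) = 1.769e-20*-8.043 = -1.423e-19 J
Step 4: Convert to eV: -1.423e-19/1.602e-19 = -0.8881 eV

-0.8881


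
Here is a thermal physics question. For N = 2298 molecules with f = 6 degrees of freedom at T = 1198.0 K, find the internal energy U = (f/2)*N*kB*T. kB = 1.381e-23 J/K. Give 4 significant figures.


Step 1: f/2 = 6/2 = 3.0
Step 2: N*kB*T = 2298*1.381e-23*1198.0 = 3.802e-17
Step 3: U = 3.0 * 3.802e-17 = 1.141e-16 J

1.141e-16


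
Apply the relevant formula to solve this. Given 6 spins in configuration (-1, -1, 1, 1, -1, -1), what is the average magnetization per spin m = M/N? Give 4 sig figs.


Step 1: Count up spins (+1): 2, down spins (-1): 4
Step 2: Total magnetization M = 2 - 4 = -2
Step 3: m = M/N = -2/6 = -0.3333

-0.3333


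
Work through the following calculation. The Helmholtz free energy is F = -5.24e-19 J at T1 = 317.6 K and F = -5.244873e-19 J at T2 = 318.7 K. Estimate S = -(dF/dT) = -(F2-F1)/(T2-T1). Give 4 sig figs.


Step 1: dF = F2 - F1 = -5.244873e-19 - (-5.24e-19) = -4.873e-22 J
Step 2: dT = T2 - T1 = 318.7 - 317.6 = 1.1 K
Step 3: S = -dF/dT = -(-4.873e-22)/1.1 = 4.43e-22 J/K

4.43e-22


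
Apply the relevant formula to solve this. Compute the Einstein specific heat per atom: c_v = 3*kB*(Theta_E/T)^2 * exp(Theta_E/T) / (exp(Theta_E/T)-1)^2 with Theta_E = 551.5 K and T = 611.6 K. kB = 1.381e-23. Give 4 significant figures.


Step 1: x = Theta_E/T = 551.5/611.6 = 0.9017
Step 2: x^2 = 0.8131
Step 3: exp(x) = 2.464
Step 4: c_v = 3*1.381e-23*0.8131*2.464/(2.464-1)^2 = 3.873e-23

3.873e-23


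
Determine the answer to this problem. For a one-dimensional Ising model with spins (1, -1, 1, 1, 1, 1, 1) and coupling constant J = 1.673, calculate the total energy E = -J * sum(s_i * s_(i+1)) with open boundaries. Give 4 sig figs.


Step 1: Nearest-neighbor products: -1, -1, 1, 1, 1, 1
Step 2: Sum of products = 2
Step 3: E = -1.673 * 2 = -3.346

-3.346


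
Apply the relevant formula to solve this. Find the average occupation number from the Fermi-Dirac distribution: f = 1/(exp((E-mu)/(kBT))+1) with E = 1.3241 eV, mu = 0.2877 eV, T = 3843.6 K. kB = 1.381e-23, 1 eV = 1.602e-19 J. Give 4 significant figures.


Step 1: (E - mu) = 1.3241 - 0.2877 = 1.036 eV
Step 2: Convert: (E-mu)*eV = 1.66e-19 J
Step 3: x = (E-mu)*eV/(kB*T) = 3.128
Step 4: f = 1/(exp(3.128)+1) = 0.04197

0.04197


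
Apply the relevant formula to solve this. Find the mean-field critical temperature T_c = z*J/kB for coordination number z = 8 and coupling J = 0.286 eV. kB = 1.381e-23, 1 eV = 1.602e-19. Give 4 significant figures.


Step 1: z*J = 8*0.286 = 2.288 eV
Step 2: Convert to Joules: 2.288*1.602e-19 = 3.665e-19 J
Step 3: T_c = 3.665e-19 / 1.381e-23 = 2.654e+04 K

2.654e+04


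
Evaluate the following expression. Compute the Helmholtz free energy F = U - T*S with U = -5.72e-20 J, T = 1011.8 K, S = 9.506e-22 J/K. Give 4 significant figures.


Step 1: T*S = 1011.8 * 9.506e-22 = 9.618e-19 J
Step 2: F = U - T*S = -5.72e-20 - 9.618e-19
Step 3: F = -1.019e-18 J

-1.019e-18


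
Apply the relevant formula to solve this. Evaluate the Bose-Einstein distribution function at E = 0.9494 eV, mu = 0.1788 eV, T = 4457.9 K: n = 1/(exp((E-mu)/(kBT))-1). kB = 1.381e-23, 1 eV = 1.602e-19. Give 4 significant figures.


Step 1: (E - mu) = 0.7706 eV
Step 2: x = (E-mu)*eV/(kB*T) = 0.7706*1.602e-19/(1.381e-23*4457.9) = 2.005
Step 3: exp(x) = 7.428
Step 4: n = 1/(exp(x)-1) = 0.1556

0.1556


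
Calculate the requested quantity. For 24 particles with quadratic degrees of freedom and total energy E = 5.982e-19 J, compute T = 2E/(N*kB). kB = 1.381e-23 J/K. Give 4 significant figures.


Step 1: Numerator = 2*E = 2*5.982e-19 = 1.196e-18 J
Step 2: Denominator = N*kB = 24*1.381e-23 = 3.314e-22
Step 3: T = 1.196e-18 / 3.314e-22 = 3610 K

3610


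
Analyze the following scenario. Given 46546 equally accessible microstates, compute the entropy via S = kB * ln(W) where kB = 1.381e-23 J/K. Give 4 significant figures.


Step 1: ln(W) = ln(46546) = 10.75
Step 2: S = kB * ln(W) = 1.381e-23 * 10.75
Step 3: S = 1.484e-22 J/K

1.484e-22


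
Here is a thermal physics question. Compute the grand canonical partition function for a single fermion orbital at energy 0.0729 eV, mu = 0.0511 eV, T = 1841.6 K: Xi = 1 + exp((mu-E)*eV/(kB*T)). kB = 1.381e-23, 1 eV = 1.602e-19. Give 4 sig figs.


Step 1: (mu - E) = 0.0511 - 0.0729 = -0.0218 eV
Step 2: x = (mu-E)*eV/(kB*T) = -0.0218*1.602e-19/(1.381e-23*1841.6) = -0.1373
Step 3: exp(x) = 0.8717
Step 4: Xi = 1 + 0.8717 = 1.872

1.872


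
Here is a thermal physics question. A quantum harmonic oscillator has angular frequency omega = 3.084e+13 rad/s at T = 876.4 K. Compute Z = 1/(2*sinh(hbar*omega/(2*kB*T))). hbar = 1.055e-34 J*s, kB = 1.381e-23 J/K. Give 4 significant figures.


Step 1: Compute x = hbar*omega/(kB*T) = 1.055e-34*3.084e+13/(1.381e-23*876.4) = 0.2688
Step 2: x/2 = 0.1344
Step 3: sinh(x/2) = 0.1348
Step 4: Z = 1/(2*0.1348) = 3.709

3.709


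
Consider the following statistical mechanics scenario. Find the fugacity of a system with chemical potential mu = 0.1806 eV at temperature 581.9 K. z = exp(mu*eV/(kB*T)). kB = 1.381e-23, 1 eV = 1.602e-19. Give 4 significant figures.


Step 1: Convert mu to Joules: 0.1806*1.602e-19 = 2.893e-20 J
Step 2: kB*T = 1.381e-23*581.9 = 8.036e-21 J
Step 3: mu/(kB*T) = 3.6
Step 4: z = exp(3.6) = 36.61

36.61


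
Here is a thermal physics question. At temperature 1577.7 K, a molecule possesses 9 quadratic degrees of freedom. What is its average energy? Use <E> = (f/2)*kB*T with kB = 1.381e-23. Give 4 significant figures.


Step 1: f/2 = 9/2 = 4.5
Step 2: kB*T = 1.381e-23 * 1577.7 = 2.179e-20
Step 3: <E> = 4.5 * 2.179e-20 = 9.805e-20 J

9.805e-20


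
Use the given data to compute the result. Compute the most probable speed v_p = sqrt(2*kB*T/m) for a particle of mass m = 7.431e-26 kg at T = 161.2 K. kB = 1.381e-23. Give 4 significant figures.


Step 1: Numerator = 2*kB*T = 2*1.381e-23*161.2 = 4.452e-21
Step 2: Ratio = 4.452e-21 / 7.431e-26 = 5.992e+04
Step 3: v_p = sqrt(5.992e+04) = 244.8 m/s

244.8


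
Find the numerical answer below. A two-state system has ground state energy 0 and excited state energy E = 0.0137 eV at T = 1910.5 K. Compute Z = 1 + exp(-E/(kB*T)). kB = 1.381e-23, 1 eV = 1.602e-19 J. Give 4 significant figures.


Step 1: Compute beta*E = E*eV/(kB*T) = 0.0137*1.602e-19/(1.381e-23*1910.5) = 0.08318
Step 2: exp(-beta*E) = exp(-0.08318) = 0.9202
Step 3: Z = 1 + 0.9202 = 1.92

1.92


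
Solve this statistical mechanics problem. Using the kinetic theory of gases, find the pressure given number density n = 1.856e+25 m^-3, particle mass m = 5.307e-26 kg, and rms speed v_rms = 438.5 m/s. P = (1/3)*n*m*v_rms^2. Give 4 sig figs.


Step 1: v_rms^2 = 438.5^2 = 1.923e+05
Step 2: n*m = 1.856e+25*5.307e-26 = 0.985
Step 3: P = (1/3)*0.985*1.923e+05 = 6.313e+04 Pa

6.313e+04


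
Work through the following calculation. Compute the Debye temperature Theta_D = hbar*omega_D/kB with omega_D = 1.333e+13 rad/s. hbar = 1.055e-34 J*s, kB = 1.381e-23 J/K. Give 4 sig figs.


Step 1: hbar*omega_D = 1.055e-34 * 1.333e+13 = 1.406e-21 J
Step 2: Theta_D = 1.406e-21 / 1.381e-23
Step 3: Theta_D = 101.8 K

101.8


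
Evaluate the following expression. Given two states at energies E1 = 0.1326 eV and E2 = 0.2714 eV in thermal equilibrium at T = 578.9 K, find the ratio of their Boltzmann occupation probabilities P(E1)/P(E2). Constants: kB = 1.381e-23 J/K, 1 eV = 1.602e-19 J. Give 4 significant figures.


Step 1: Compute energy difference dE = E1 - E2 = 0.1326 - 0.2714 = -0.1388 eV
Step 2: Convert to Joules: dE_J = -0.1388 * 1.602e-19 = -2.224e-20 J
Step 3: Compute exponent = -dE_J / (kB * T) = -(-2.224e-20) / (1.381e-23 * 578.9) = 2.781
Step 4: P(E1)/P(E2) = exp(2.781) = 16.14

16.14


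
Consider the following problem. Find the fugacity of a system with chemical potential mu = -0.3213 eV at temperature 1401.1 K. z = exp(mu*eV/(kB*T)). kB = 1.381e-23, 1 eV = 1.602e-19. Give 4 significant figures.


Step 1: Convert mu to Joules: -0.3213*1.602e-19 = -5.147e-20 J
Step 2: kB*T = 1.381e-23*1401.1 = 1.935e-20 J
Step 3: mu/(kB*T) = -2.66
Step 4: z = exp(-2.66) = 0.06994

0.06994


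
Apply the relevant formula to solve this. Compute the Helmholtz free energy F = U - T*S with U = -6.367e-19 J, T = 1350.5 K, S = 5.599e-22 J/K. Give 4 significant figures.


Step 1: T*S = 1350.5 * 5.599e-22 = 7.561e-19 J
Step 2: F = U - T*S = -6.367e-19 - 7.561e-19
Step 3: F = -1.393e-18 J

-1.393e-18


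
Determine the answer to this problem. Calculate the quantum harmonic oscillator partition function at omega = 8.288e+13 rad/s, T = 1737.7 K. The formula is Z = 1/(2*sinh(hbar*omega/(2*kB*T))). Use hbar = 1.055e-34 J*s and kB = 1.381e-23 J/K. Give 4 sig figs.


Step 1: Compute x = hbar*omega/(kB*T) = 1.055e-34*8.288e+13/(1.381e-23*1737.7) = 0.3644
Step 2: x/2 = 0.1822
Step 3: sinh(x/2) = 0.1832
Step 4: Z = 1/(2*0.1832) = 2.729

2.729


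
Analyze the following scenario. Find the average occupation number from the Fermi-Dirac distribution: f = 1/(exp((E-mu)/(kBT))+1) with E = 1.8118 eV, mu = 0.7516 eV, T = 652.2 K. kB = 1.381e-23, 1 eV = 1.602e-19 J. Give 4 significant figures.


Step 1: (E - mu) = 1.8118 - 0.7516 = 1.06 eV
Step 2: Convert: (E-mu)*eV = 1.698e-19 J
Step 3: x = (E-mu)*eV/(kB*T) = 18.86
Step 4: f = 1/(exp(18.86)+1) = 6.463e-09

6.463e-09


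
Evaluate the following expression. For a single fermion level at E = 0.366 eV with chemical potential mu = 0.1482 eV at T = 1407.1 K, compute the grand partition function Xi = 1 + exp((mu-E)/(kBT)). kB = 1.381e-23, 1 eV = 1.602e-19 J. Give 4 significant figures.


Step 1: (mu - E) = 0.1482 - 0.366 = -0.2178 eV
Step 2: x = (mu-E)*eV/(kB*T) = -0.2178*1.602e-19/(1.381e-23*1407.1) = -1.796
Step 3: exp(x) = 0.166
Step 4: Xi = 1 + 0.166 = 1.166

1.166


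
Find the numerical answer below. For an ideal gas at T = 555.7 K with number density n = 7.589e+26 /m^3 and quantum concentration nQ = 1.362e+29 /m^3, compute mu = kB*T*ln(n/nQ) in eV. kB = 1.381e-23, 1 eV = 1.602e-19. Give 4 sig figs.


Step 1: n/nQ = 7.589e+26/1.362e+29 = 0.005572
Step 2: ln(n/nQ) = -5.19
Step 3: mu = kB*T*ln(n/nQ) = 7.674e-21*-5.19 = -3.983e-20 J
Step 4: Convert to eV: -3.983e-20/1.602e-19 = -0.2486 eV

-0.2486


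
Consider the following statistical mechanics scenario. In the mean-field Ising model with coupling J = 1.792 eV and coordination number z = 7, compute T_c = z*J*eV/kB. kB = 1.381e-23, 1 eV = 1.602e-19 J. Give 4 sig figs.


Step 1: z*J = 7*1.792 = 12.54 eV
Step 2: Convert to Joules: 12.54*1.602e-19 = 2.01e-18 J
Step 3: T_c = 2.01e-18 / 1.381e-23 = 1.455e+05 K

1.455e+05


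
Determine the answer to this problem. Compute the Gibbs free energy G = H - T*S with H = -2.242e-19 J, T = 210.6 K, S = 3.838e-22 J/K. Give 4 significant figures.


Step 1: T*S = 210.6 * 3.838e-22 = 8.083e-20 J
Step 2: G = H - T*S = -2.242e-19 - 8.083e-20
Step 3: G = -3.05e-19 J

-3.05e-19


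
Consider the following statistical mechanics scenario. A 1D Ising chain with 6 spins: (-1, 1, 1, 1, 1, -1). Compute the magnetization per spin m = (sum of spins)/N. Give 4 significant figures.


Step 1: Count up spins (+1): 4, down spins (-1): 2
Step 2: Total magnetization M = 4 - 2 = 2
Step 3: m = M/N = 2/6 = 0.3333

0.3333


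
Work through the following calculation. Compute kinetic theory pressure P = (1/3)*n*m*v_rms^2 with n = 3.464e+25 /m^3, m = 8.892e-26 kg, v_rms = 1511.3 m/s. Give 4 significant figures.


Step 1: v_rms^2 = 1511.3^2 = 2.284e+06
Step 2: n*m = 3.464e+25*8.892e-26 = 3.08
Step 3: P = (1/3)*3.08*2.284e+06 = 2.345e+06 Pa

2.345e+06


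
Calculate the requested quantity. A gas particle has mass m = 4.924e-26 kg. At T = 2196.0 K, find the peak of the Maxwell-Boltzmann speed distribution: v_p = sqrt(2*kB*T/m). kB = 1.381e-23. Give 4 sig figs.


Step 1: Numerator = 2*kB*T = 2*1.381e-23*2196.0 = 6.065e-20
Step 2: Ratio = 6.065e-20 / 4.924e-26 = 1.232e+06
Step 3: v_p = sqrt(1.232e+06) = 1110 m/s

1110


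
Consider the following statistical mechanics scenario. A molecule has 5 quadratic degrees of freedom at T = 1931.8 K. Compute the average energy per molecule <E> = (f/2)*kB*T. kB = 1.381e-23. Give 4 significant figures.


Step 1: f/2 = 5/2 = 2.5
Step 2: kB*T = 1.381e-23 * 1931.8 = 2.668e-20
Step 3: <E> = 2.5 * 2.668e-20 = 6.67e-20 J

6.67e-20


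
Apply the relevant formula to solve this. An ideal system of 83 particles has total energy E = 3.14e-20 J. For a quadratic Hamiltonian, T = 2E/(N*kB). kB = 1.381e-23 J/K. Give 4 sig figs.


Step 1: Numerator = 2*E = 2*3.14e-20 = 6.28e-20 J
Step 2: Denominator = N*kB = 83*1.381e-23 = 1.146e-21
Step 3: T = 6.28e-20 / 1.146e-21 = 54.79 K

54.79


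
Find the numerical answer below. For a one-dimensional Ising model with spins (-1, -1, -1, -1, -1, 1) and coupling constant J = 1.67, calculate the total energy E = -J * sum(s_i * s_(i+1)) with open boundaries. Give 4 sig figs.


Step 1: Nearest-neighbor products: 1, 1, 1, 1, -1
Step 2: Sum of products = 3
Step 3: E = -1.67 * 3 = -5.01

-5.01


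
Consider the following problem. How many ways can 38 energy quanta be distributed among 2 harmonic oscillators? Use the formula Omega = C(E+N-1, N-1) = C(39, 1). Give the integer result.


Step 1: Use binomial coefficient C(39, 1)
Step 2: Numerator = 39! / 38!
Step 3: Denominator = 1!
Step 4: Omega = 39

39


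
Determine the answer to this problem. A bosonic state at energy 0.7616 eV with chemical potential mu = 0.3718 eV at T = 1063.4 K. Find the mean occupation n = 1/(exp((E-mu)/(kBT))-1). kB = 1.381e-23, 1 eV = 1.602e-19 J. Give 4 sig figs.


Step 1: (E - mu) = 0.3898 eV
Step 2: x = (E-mu)*eV/(kB*T) = 0.3898*1.602e-19/(1.381e-23*1063.4) = 4.252
Step 3: exp(x) = 70.26
Step 4: n = 1/(exp(x)-1) = 0.01444

0.01444


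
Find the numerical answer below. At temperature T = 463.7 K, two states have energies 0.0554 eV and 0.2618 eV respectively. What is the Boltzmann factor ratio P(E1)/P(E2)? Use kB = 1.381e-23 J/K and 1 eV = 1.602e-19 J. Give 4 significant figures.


Step 1: Compute energy difference dE = E1 - E2 = 0.0554 - 0.2618 = -0.2064 eV
Step 2: Convert to Joules: dE_J = -0.2064 * 1.602e-19 = -3.307e-20 J
Step 3: Compute exponent = -dE_J / (kB * T) = -(-3.307e-20) / (1.381e-23 * 463.7) = 5.163
Step 4: P(E1)/P(E2) = exp(5.163) = 174.8

174.8


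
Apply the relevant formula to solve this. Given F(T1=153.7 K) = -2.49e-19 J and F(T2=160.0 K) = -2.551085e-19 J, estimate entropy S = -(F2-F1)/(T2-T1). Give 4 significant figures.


Step 1: dF = F2 - F1 = -2.551085e-19 - (-2.49e-19) = -6.1085e-21 J
Step 2: dT = T2 - T1 = 160.0 - 153.7 = 6.3 K
Step 3: S = -dF/dT = -(-6.1085e-21)/6.3 = 9.696e-22 J/K

9.696e-22


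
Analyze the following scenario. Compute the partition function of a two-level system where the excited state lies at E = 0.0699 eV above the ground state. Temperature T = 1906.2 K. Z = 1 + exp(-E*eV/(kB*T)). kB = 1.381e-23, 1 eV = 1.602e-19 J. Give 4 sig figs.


Step 1: Compute beta*E = E*eV/(kB*T) = 0.0699*1.602e-19/(1.381e-23*1906.2) = 0.4254
Step 2: exp(-beta*E) = exp(-0.4254) = 0.6535
Step 3: Z = 1 + 0.6535 = 1.654

1.654


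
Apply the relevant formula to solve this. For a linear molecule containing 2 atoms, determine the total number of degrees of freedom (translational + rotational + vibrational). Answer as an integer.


Step 1: Translational DOF = 3
Step 2: Rotational DOF (linear) = 2
Step 3: Vibrational DOF = 3*2 - 5 = 1
Step 4: Total = 3 + 2 + 1 = 6

6


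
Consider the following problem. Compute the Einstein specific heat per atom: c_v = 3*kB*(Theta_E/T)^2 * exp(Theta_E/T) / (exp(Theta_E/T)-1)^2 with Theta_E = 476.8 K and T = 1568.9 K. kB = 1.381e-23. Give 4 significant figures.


Step 1: x = Theta_E/T = 476.8/1568.9 = 0.3039
Step 2: x^2 = 0.09236
Step 3: exp(x) = 1.355
Step 4: c_v = 3*1.381e-23*0.09236*1.355/(1.355-1)^2 = 4.111e-23

4.111e-23


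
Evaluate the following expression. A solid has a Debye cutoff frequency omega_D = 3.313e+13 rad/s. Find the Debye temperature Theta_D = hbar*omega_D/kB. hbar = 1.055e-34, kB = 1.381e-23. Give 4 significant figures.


Step 1: hbar*omega_D = 1.055e-34 * 3.313e+13 = 3.495e-21 J
Step 2: Theta_D = 3.495e-21 / 1.381e-23
Step 3: Theta_D = 253.1 K

253.1


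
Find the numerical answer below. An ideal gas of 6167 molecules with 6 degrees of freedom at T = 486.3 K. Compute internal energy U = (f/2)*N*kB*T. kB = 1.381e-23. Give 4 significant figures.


Step 1: f/2 = 6/2 = 3.0
Step 2: N*kB*T = 6167*1.381e-23*486.3 = 4.142e-17
Step 3: U = 3.0 * 4.142e-17 = 1.242e-16 J

1.242e-16


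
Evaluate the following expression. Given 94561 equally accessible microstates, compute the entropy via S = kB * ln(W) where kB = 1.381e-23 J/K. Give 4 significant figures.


Step 1: ln(W) = ln(94561) = 11.46
Step 2: S = kB * ln(W) = 1.381e-23 * 11.46
Step 3: S = 1.582e-22 J/K

1.582e-22


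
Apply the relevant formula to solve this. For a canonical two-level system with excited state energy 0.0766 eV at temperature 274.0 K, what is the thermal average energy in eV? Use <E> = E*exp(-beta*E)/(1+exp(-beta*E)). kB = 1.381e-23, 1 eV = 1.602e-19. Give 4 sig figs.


Step 1: beta*E = 0.0766*1.602e-19/(1.381e-23*274.0) = 3.243
Step 2: exp(-beta*E) = 0.03905
Step 3: <E> = 0.0766*0.03905/(1+0.03905) = 0.002879 eV

0.002879


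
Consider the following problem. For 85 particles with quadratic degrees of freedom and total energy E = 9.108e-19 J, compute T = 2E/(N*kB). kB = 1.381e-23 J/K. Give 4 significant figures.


Step 1: Numerator = 2*E = 2*9.108e-19 = 1.822e-18 J
Step 2: Denominator = N*kB = 85*1.381e-23 = 1.174e-21
Step 3: T = 1.822e-18 / 1.174e-21 = 1552 K

1552


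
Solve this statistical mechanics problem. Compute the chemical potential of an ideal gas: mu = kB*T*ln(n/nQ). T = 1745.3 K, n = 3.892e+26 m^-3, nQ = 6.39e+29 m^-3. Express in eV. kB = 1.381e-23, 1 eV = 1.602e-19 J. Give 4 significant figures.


Step 1: n/nQ = 3.892e+26/6.39e+29 = 0.0006091
Step 2: ln(n/nQ) = -7.404
Step 3: mu = kB*T*ln(n/nQ) = 2.41e-20*-7.404 = -1.784e-19 J
Step 4: Convert to eV: -1.784e-19/1.602e-19 = -1.114 eV

-1.114


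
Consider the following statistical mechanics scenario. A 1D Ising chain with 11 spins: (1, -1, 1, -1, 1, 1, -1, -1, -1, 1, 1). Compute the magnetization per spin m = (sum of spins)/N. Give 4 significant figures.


Step 1: Count up spins (+1): 6, down spins (-1): 5
Step 2: Total magnetization M = 6 - 5 = 1
Step 3: m = M/N = 1/11 = 0.09091

0.09091


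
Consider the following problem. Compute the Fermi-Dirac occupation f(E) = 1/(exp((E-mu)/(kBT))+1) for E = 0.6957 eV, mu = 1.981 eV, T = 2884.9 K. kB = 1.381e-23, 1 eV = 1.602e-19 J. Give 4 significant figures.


Step 1: (E - mu) = 0.6957 - 1.981 = -1.285 eV
Step 2: Convert: (E-mu)*eV = -2.059e-19 J
Step 3: x = (E-mu)*eV/(kB*T) = -5.168
Step 4: f = 1/(exp(-5.168)+1) = 0.9943

0.9943


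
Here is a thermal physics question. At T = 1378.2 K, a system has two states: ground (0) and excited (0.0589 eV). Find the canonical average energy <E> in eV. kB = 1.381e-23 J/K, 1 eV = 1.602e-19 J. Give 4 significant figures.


Step 1: beta*E = 0.0589*1.602e-19/(1.381e-23*1378.2) = 0.4958
Step 2: exp(-beta*E) = 0.6091
Step 3: <E> = 0.0589*0.6091/(1+0.6091) = 0.0223 eV

0.0223


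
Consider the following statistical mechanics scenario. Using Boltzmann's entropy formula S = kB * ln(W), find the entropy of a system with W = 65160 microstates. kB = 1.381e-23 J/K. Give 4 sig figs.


Step 1: ln(W) = ln(65160) = 11.08
Step 2: S = kB * ln(W) = 1.381e-23 * 11.08
Step 3: S = 1.531e-22 J/K

1.531e-22


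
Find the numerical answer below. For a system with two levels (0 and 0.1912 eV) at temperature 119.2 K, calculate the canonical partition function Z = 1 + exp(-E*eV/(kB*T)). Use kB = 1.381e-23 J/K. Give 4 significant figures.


Step 1: Compute beta*E = E*eV/(kB*T) = 0.1912*1.602e-19/(1.381e-23*119.2) = 18.61
Step 2: exp(-beta*E) = exp(-18.61) = 8.299e-09
Step 3: Z = 1 + 8.299e-09 = 1

1


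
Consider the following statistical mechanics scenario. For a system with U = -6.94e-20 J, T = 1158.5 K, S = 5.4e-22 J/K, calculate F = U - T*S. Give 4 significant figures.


Step 1: T*S = 1158.5 * 5.4e-22 = 6.256e-19 J
Step 2: F = U - T*S = -6.94e-20 - 6.256e-19
Step 3: F = -6.95e-19 J

-6.95e-19


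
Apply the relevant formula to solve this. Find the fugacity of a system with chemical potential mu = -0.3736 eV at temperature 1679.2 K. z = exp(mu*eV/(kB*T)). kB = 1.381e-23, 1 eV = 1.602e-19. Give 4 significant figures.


Step 1: Convert mu to Joules: -0.3736*1.602e-19 = -5.985e-20 J
Step 2: kB*T = 1.381e-23*1679.2 = 2.319e-20 J
Step 3: mu/(kB*T) = -2.581
Step 4: z = exp(-2.581) = 0.0757

0.0757


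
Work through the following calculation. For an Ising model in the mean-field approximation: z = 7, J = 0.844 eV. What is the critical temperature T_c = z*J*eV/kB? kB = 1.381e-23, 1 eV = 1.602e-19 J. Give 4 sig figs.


Step 1: z*J = 7*0.844 = 5.908 eV
Step 2: Convert to Joules: 5.908*1.602e-19 = 9.465e-19 J
Step 3: T_c = 9.465e-19 / 1.381e-23 = 6.853e+04 K

6.853e+04


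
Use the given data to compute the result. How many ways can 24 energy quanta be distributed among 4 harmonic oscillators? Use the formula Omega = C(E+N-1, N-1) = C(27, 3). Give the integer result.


Step 1: Use binomial coefficient C(27, 3)
Step 2: Numerator = 27! / 24!
Step 3: Denominator = 3!
Step 4: Omega = 2925

2925


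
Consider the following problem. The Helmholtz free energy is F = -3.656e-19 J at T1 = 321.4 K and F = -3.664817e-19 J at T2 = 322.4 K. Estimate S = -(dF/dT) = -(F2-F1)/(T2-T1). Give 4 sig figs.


Step 1: dF = F2 - F1 = -3.664817e-19 - (-3.656e-19) = -8.817e-22 J
Step 2: dT = T2 - T1 = 322.4 - 321.4 = 1 K
Step 3: S = -dF/dT = -(-8.817e-22)/1 = 8.817e-22 J/K

8.817e-22


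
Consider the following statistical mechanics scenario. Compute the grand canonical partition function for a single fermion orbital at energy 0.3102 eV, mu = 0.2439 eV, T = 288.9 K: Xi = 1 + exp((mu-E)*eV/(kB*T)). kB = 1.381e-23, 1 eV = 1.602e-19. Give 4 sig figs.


Step 1: (mu - E) = 0.2439 - 0.3102 = -0.0663 eV
Step 2: x = (mu-E)*eV/(kB*T) = -0.0663*1.602e-19/(1.381e-23*288.9) = -2.662
Step 3: exp(x) = 0.0698
Step 4: Xi = 1 + 0.0698 = 1.07

1.07


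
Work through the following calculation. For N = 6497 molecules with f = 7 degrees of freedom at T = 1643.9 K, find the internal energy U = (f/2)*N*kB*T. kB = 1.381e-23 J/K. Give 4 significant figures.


Step 1: f/2 = 7/2 = 3.5
Step 2: N*kB*T = 6497*1.381e-23*1643.9 = 1.475e-16
Step 3: U = 3.5 * 1.475e-16 = 5.162e-16 J

5.162e-16


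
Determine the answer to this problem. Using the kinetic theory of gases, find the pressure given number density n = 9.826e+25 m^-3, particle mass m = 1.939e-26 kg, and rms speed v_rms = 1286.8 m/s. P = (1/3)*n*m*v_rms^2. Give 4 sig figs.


Step 1: v_rms^2 = 1286.8^2 = 1.656e+06
Step 2: n*m = 9.826e+25*1.939e-26 = 1.905
Step 3: P = (1/3)*1.905*1.656e+06 = 1.052e+06 Pa

1.052e+06


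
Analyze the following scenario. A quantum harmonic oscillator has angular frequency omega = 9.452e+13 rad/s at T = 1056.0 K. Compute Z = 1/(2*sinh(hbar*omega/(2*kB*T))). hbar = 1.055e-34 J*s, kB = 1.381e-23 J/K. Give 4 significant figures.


Step 1: Compute x = hbar*omega/(kB*T) = 1.055e-34*9.452e+13/(1.381e-23*1056.0) = 0.6838
Step 2: x/2 = 0.3419
Step 3: sinh(x/2) = 0.3486
Step 4: Z = 1/(2*0.3486) = 1.434

1.434


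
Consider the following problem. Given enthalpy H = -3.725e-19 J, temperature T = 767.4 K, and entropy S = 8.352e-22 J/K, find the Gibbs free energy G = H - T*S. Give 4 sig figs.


Step 1: T*S = 767.4 * 8.352e-22 = 6.409e-19 J
Step 2: G = H - T*S = -3.725e-19 - 6.409e-19
Step 3: G = -1.013e-18 J

-1.013e-18
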